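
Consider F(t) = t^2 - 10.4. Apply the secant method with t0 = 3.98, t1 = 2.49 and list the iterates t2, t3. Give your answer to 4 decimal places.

3.1391, 3.2361

F(3.98) = 5.440400, F(2.49) = -4.199900
t2 = 2.490000 − (-4.199900)·(2.490000 − 3.980000) / (-4.199900 − 5.440400) = 2.490000 − (6.257851)/(-9.640300) = 3.139134
F(3.139134) = -0.545835
t3 = 3.139134 − (-0.545835)·(3.139134 − 2.490000) / (-0.545835 − (-4.199900)) = 3.139134 − (-0.354320)/(3.654065) = 3.236100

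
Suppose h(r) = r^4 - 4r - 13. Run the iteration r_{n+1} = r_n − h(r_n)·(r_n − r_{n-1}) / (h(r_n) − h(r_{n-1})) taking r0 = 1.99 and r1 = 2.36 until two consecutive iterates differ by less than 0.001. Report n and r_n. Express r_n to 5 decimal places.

h(1.99) = -5.2776080, h(2.36) = 8.5804442
r2 = 2.3600000 − 8.5804442·(0.3700000)/(13.8580521) = 2.1309083;  |Δ| = 0.2290917
h(2.1309083) = -0.9050384
r3 = 2.1309083 − (-0.9050384)·(-0.2290917)/(-9.4854825) = 2.1527667;  |Δ| = 0.0218583
h(2.1527667) = -0.1333638
r4 = 2.1527667 − (-0.1333638)·(0.0218583)/(0.7716746) = 2.1565443;  |Δ| = 0.0037776
h(2.1565443) = 0.0026778
r5 = 2.1565443 − 0.0026778·(0.0037776)/(0.1360416) = 2.1564699;  |Δ| = 0.0000744
|r5 − r4| = 0.0000744 < 0.001

n = 5, r_n = 2.15647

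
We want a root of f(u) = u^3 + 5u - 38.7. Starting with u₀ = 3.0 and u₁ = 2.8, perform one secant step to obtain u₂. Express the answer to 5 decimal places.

2.89087

f(3.0) = 3.3000000, f(2.8) = -2.7480000
u₂ = 2.8000000 − (-2.7480000)·(2.8000000 − 3.0000000) / (-2.7480000 − 3.3000000) = 2.8000000 − (0.5496000)/(-6.0480000) = 2.8908730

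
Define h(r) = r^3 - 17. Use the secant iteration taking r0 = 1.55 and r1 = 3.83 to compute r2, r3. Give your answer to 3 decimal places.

2.127, 2.397

h(1.55) = -13.27613, h(3.83) = 39.18189
r2 = 3.83000 − 39.18189·(3.83000 − 1.55000) / (39.18189 − (-13.27613)) = 3.83000 − (89.33470)/(52.45801) = 2.12702
h(2.12702) = -7.37684
r3 = 2.12702 − (-7.37684)·(2.12702 − 3.83000) / (-7.37684 − 39.18189) = 2.12702 − (12.56258)/(-46.55873) = 2.39685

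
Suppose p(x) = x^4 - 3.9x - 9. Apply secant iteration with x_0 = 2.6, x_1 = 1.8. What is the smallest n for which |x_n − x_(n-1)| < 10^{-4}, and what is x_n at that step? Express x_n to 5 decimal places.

n = 6, x_n = 2.02780

p(2.6) = 26.5576000, p(1.8) = -5.5224000
x_2 = 1.8000000 − (-5.5224000)·(-0.8000000)/(-32.0800000) = 1.9377157;  |Δ| = 0.1377157
p(1.9377157) = -2.4590025
x_3 = 1.9377157 − (-2.4590025)·(0.1377157)/(3.0633975) = 2.0482607;  |Δ| = 0.1105450
p(2.0482607) = 0.6129289
x_4 = 2.0482607 − 0.6129289·(0.1105450)/(3.0719313) = 2.0262042;  |Δ| = 0.0220566
p(2.0262042) = -0.0470391
x_5 = 2.0262042 − (-0.0470391)·(-0.0220566)/(-0.6599679) = 2.0277762;  |Δ| = 0.0015721
p(2.0277762) = -0.0007994
x_6 = 2.0277762 − (-0.0007994)·(0.0015721)/(0.0462396) = 2.0278034;  |Δ| = 0.0000272
|x_6 − x_5| = 0.0000272 < 10^{-4}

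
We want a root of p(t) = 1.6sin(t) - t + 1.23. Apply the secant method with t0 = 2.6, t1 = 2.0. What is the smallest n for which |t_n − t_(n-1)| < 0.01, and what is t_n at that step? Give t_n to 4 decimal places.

n = 4, t_n = 2.3586

p(2.6) = -0.545198, p(2.0) = 0.684876
t2 = 2.000000 − 0.684876·(-0.600000)/(1.230074) = 2.334066;  |Δ| = 0.334066
p(2.334066) = 0.052062
t3 = 2.334066 − 0.052062·(0.334066)/(-0.632814) = 2.361549;  |Δ| = 0.027484
p(2.361549) = -0.006253
t4 = 2.361549 − (-0.006253)·(0.027484)/(-0.058315) = 2.358602;  |Δ| = 0.002947
|t4 − t3| = 0.002947 < 0.01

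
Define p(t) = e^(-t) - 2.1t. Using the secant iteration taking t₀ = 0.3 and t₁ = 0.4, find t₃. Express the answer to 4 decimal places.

p(0.3) = 0.110818, p(0.4) = -0.169680
t₂ = 0.400000 − (-0.169680)·(0.400000 − 0.300000) / (-0.169680 − 0.110818) = 0.400000 − (-0.016968)/(-0.280498) = 0.339508
p(0.339508) = -0.000845
t₃ = 0.339508 − (-0.000845)·(0.339508 − 0.400000) / (-0.000845 − (-0.169680)) = 0.339508 − (0.000051)/(0.168835) = 0.339205

0.3392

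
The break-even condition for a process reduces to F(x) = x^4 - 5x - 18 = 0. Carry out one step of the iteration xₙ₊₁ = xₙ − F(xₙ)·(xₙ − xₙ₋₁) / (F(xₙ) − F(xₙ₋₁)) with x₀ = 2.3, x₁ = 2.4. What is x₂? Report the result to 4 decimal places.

2.3323

F(2.3) = -1.515900, F(2.4) = 3.177600
x₂ = 2.400000 − 3.177600·(2.400000 − 2.300000) / (3.177600 − (-1.515900)) = 2.400000 − (0.317760)/(4.693500) = 2.332298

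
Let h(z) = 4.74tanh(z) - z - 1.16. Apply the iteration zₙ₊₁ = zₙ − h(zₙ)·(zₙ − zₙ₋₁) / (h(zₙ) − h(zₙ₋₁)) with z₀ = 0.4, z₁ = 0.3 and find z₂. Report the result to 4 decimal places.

0.3247

h(0.4) = 0.240958, h(0.3) = -0.079178
z₂ = 0.300000 − (-0.079178)·(0.300000 − 0.400000) / (-0.079178 − 0.240958) = 0.300000 − (0.007918)/(-0.320136) = 0.324733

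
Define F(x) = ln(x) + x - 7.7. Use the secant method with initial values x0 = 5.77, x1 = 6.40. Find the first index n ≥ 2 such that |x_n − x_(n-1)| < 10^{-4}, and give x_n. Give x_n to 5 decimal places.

F(5.77) = -0.1773279, F(6.40) = 0.5562980
x2 = 6.4000000 − 0.5562980·(0.6300000)/(0.7336259) = 5.9222800;  |Δ| = 0.4777200
F(5.9222800) = 0.0010016
x3 = 5.9222800 − 0.0010016·(-0.4777200)/(-0.5552964) = 5.9214184;  |Δ| = 0.0008616
F(5.9214184) = -0.0000056
x4 = 5.9214184 − (-0.0000056)·(-0.0008616)/(-0.0010071) = 5.9214232;  |Δ| = 0.0000048
|x4 − x3| = 0.0000048 < 10^{-4}

n = 4, x_n = 5.92142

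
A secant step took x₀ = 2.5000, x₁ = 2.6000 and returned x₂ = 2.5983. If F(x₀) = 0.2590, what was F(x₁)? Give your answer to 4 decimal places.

The secant line through (2.5000, 0.2590) and (2.6000, F(x₁)) crosses zero at x₂ = 2.5983.
So (2.5000, 0.2590), (2.6000, F(x₁)), (2.5983, 0) are collinear:
F(x₁) = 0.2590 · (2.6000 − 2.5983) / (2.5000 − 2.5983) = 0.2590 · (0.001700)/(-0.098300) = -0.004479

-0.0045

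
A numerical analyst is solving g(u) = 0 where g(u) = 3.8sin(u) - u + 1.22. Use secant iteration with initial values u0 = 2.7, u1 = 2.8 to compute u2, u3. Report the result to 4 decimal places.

2.7319, 2.7323

g(2.7) = 0.144044, g(2.8) = -0.307045
u2 = 2.800000 − (-0.307045)·(2.800000 − 2.700000) / (-0.307045 − 0.144044) = 2.800000 − (-0.030705)/(-0.451089) = 2.731932
g(2.731932) = 0.001599
u3 = 2.731932 − 0.001599·(2.731932 − 2.800000) / (0.001599 − (-0.307045)) = 2.731932 − (-0.000109)/(0.308644) = 2.732285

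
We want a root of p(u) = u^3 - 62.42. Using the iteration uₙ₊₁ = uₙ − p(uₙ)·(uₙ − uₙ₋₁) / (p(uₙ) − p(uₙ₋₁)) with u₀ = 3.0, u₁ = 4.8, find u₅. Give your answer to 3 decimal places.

3.967

p(3.0) = -35.42000, p(4.8) = 48.17200
u₂ = 4.80000 − 48.17200·(4.80000 − 3.00000) / (48.17200 − (-35.42000)) = 4.80000 − (86.70960)/(83.59200) = 3.76270
p(3.76270) = -9.14783
u₃ = 3.76270 − (-9.14783)·(3.76270 − 4.80000) / (-9.14783 − 48.17200) = 3.76270 − (9.48901)/(-57.31983) = 3.92825
p(3.92825) = -1.80262
u₄ = 3.92825 − (-1.80262)·(3.92825 − 3.76270) / (-1.80262 − (-9.14783)) = 3.92825 − (-0.29841)/(7.34522) = 3.96888
p(3.96888) = 0.09766
u₅ = 3.96888 − 0.09766·(3.96888 − 3.92825) / (0.09766 − (-1.80262)) = 3.96888 − (0.00397)/(1.90028) = 3.96679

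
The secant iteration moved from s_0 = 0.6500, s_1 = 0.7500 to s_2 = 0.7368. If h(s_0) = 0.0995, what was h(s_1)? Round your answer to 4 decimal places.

The secant line through (0.6500, 0.0995) and (0.7500, h(s_1)) crosses zero at s_2 = 0.7368.
So (0.6500, 0.0995), (0.7500, h(s_1)), (0.7368, 0) are collinear:
h(s_1) = 0.0995 · (0.7500 − 0.7368) / (0.6500 − 0.7368) = 0.0995 · (0.013200)/(-0.086800) = -0.015131

-0.0151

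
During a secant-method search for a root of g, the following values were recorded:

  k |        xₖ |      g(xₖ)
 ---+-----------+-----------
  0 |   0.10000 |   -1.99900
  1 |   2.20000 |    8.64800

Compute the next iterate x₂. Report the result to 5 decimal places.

0.49428

x₂ = 2.20000 − 8.64800·(2.20000 − 0.10000) / (8.64800 − (-1.99900))
   = 2.20000 − (18.1608000)/(10.6470000) = 0.4942801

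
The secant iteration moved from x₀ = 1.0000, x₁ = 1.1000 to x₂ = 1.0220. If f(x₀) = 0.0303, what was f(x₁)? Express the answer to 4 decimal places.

-0.1074

The secant line through (1.0000, 0.0303) and (1.1000, f(x₁)) crosses zero at x₂ = 1.0220.
So (1.0000, 0.0303), (1.1000, f(x₁)), (1.0220, 0) are collinear:
f(x₁) = 0.0303 · (1.1000 − 1.0220) / (1.0000 − 1.0220) = 0.0303 · (0.078000)/(-0.022000) = -0.107427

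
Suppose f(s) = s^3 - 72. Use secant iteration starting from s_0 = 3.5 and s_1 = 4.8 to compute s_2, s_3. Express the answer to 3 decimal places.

4.059, 4.146

f(3.5) = -29.12500, f(4.8) = 38.59200
s_2 = 4.80000 − 38.59200·(4.80000 − 3.50000) / (38.59200 − (-29.12500)) = 4.80000 − (50.16960)/(67.71700) = 4.05913
f(4.05913) = -5.11967
s_3 = 4.05913 − (-5.11967)·(4.05913 − 4.80000) / (-5.11967 − 38.59200) = 4.05913 − (3.79302)/(-43.71167) = 4.14590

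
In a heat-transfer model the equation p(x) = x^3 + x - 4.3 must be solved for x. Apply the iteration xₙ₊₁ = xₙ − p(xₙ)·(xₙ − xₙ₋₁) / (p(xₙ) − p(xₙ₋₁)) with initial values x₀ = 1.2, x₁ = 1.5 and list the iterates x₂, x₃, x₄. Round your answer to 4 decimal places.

p(1.2) = -1.372000, p(1.5) = 0.575000
x₂ = 1.500000 − 0.575000·(1.500000 − 1.200000) / (0.575000 − (-1.372000)) = 1.500000 − (0.172500)/(1.947000) = 1.411402
p(1.411402) = -0.077006
x₃ = 1.411402 − (-0.077006)·(1.411402 − 1.500000) / (-0.077006 − 0.575000) = 1.411402 − (0.006823)/(-0.652006) = 1.421866
p(1.421866) = -0.003543
x₄ = 1.421866 − (-0.003543)·(1.421866 − 1.411402) / (-0.003543 − (-0.077006)) = 1.421866 − (-0.000037)/(0.073463) = 1.422371

1.4114, 1.4219, 1.4224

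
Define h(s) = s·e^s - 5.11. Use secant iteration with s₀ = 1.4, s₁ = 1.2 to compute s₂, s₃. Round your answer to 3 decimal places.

h(1.4) = 0.56728, h(1.2) = -1.12586
s₂ = 1.20000 − (-1.12586)·(1.20000 − 1.40000) / (-1.12586 − 0.56728) = 1.20000 − (0.22517)/(-1.69314) = 1.33299
h(1.33299) = -0.05481
s₃ = 1.33299 − (-0.05481)·(1.33299 − 1.20000) / (-0.05481 − (-1.12586)) = 1.33299 − (-0.00729)/(1.07105) = 1.33980

1.333, 1.340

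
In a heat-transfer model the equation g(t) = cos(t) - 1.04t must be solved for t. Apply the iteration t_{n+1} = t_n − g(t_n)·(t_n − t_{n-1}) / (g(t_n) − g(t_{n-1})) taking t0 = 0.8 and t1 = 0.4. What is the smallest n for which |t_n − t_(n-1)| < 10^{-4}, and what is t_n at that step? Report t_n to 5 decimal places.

g(0.8) = -0.1352933, g(0.4) = 0.5050610
t2 = 0.4000000 − 0.5050610·(-0.4000000)/(0.6403543) = 0.7154885;  |Δ| = 0.3154885
g(0.7154885) = 0.0106649
t3 = 0.7154885 − 0.0106649·(0.3154885)/(-0.4943961) = 0.7222940;  |Δ| = 0.0068056
g(0.7222940) = -0.0008947
t4 = 0.7222940 − (-0.0008947)·(0.0068056)/(-0.0115596) = 0.7217673;  |Δ| = 0.0005268
g(0.7217673) = 0.0000012
t5 = 0.7217673 − 0.0000012·(-0.0005268)/(0.0008960) = 0.7217680;  |Δ| = 0.0000007
|t5 − t4| = 0.0000007 < 10^{-4}

n = 5, t_n = 0.72177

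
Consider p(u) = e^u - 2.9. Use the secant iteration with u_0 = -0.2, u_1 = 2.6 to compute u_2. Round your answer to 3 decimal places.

p(-0.2) = -2.08127, p(2.6) = 10.56374
u_2 = 2.60000 − 10.56374·(2.60000 − (-0.20000)) / (10.56374 − (-2.08127)) = 2.60000 − (29.57847)/(12.64501) = 0.26086

0.261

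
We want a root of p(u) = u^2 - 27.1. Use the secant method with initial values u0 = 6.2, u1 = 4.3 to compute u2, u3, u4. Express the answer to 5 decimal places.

5.12000, 5.21401, 5.20570

p(6.2) = 11.3400000, p(4.3) = -8.6100000
u2 = 4.3000000 − (-8.6100000)·(4.3000000 − 6.2000000) / (-8.6100000 − 11.3400000) = 4.3000000 − (16.3590000)/(-19.9500000) = 5.1200000
p(5.1200000) = -0.8856000
u3 = 5.1200000 − (-0.8856000)·(5.1200000 − 4.3000000) / (-0.8856000 − (-8.6100000)) = 5.1200000 − (-0.7261920)/(7.7244000) = 5.2140127
p(5.2140127) = 0.0859288
u4 = 5.2140127 − 0.0859288·(5.2140127 − 5.1200000) / (0.0859288 − (-0.8856000)) = 5.2140127 − (0.0080784)/(0.9715288) = 5.2056976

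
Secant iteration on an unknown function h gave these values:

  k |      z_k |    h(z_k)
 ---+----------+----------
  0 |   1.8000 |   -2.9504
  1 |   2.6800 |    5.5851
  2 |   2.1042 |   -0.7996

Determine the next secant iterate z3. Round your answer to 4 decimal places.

z3 = 2.1042 − (-0.7996)·(2.1042 − 2.6800) / (-0.7996 − 5.5851)
   = 2.1042 − (0.460410)/(-6.384700) = 2.176311

2.1763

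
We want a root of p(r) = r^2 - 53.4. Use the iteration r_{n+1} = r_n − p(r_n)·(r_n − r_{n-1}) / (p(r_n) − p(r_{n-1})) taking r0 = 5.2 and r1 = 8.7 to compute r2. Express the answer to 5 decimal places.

p(5.2) = -26.3600000, p(8.7) = 22.2900000
r2 = 8.7000000 − 22.2900000·(8.7000000 − 5.2000000) / (22.2900000 − (-26.3600000)) = 8.7000000 − (78.0150000)/(48.6500000) = 7.0964029

7.09640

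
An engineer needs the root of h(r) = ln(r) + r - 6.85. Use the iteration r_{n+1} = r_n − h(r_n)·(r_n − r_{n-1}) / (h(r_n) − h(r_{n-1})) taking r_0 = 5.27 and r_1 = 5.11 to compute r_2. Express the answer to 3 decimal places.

5.201

h(5.27) = 0.08203, h(5.11) = -0.10880
r_2 = 5.11000 − (-0.10880)·(5.11000 − 5.27000) / (-0.10880 − 0.08203) = 5.11000 − (0.01741)/(-0.19083) = 5.20122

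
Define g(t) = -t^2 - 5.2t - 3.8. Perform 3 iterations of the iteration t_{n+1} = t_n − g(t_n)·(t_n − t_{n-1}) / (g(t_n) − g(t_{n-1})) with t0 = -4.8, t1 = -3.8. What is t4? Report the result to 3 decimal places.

-4.320

g(-4.8) = -1.88000, g(-3.8) = 1.52000
t2 = -3.80000 − 1.52000·(-3.80000 − (-4.80000)) / (1.52000 − (-1.88000)) = -3.80000 − (1.52000)/(3.40000) = -4.24706
g(-4.24706) = 0.24720
t3 = -4.24706 − 0.24720·(-4.24706 − (-3.80000)) / (0.24720 − 1.52000) = -4.24706 − (-0.11051)/(-1.27280) = -4.33388
g(-4.33388) = -0.04635
t4 = -4.33388 − (-0.04635)·(-4.33388 − (-4.24706)) / (-0.04635 − 0.24720) = -4.33388 − (0.00402)/(-0.29355) = -4.32017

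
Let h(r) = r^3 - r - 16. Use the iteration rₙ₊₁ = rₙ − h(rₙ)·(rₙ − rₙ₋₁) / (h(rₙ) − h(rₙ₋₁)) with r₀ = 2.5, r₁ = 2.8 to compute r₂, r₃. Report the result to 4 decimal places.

2.6431, 2.6515

h(2.5) = -2.875000, h(2.8) = 3.152000
r₂ = 2.800000 − 3.152000·(2.800000 − 2.500000) / (3.152000 − (-2.875000)) = 2.800000 − (0.945600)/(6.027000) = 2.643106
h(2.643106) = -0.178342
r₃ = 2.643106 − (-0.178342)·(2.643106 − 2.800000) / (-0.178342 − 3.152000) = 2.643106 − (0.027981)/(-3.330342) = 2.651508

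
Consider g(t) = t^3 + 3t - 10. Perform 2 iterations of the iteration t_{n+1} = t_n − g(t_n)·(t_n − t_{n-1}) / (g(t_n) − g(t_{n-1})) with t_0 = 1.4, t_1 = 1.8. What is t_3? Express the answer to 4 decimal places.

1.6983

g(1.4) = -3.056000, g(1.8) = 1.232000
t_2 = 1.800000 − 1.232000·(1.800000 − 1.400000) / (1.232000 − (-3.056000)) = 1.800000 − (0.492800)/(4.288000) = 1.685075
g(1.685075) = -0.160046
t_3 = 1.685075 − (-0.160046)·(1.685075 − 1.800000) / (-0.160046 − 1.232000) = 1.685075 − (0.018393)/(-1.392046) = 1.698288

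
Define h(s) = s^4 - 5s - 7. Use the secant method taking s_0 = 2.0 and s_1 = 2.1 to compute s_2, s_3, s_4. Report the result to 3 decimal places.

h(2.0) = -1.00000, h(2.1) = 1.94810
s_2 = 2.10000 − 1.94810·(2.10000 − 2.00000) / (1.94810 − (-1.00000)) = 2.10000 − (0.19481)/(2.94810) = 2.03392
h(2.03392) = -0.05623
s_3 = 2.03392 − (-0.05623)·(2.03392 − 2.10000) / (-0.05623 − 1.94810) = 2.03392 − (0.00372)/(-2.00433) = 2.03577
h(2.03577) = -0.00302
s_4 = 2.03577 − (-0.00302)·(2.03577 − 2.03392) / (-0.00302 − (-0.05623)) = 2.03577 − (-0.00001)/(0.05321) = 2.03588

2.034, 2.036, 2.036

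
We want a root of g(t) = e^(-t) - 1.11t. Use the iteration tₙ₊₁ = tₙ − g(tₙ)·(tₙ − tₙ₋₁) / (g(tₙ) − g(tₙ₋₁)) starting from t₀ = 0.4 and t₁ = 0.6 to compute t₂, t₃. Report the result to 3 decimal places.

0.532, 0.530

g(0.4) = 0.22632, g(0.6) = -0.11719
t₂ = 0.60000 − (-0.11719)·(0.60000 − 0.40000) / (-0.11719 − 0.22632) = 0.60000 − (-0.02344)/(-0.34351) = 0.53177
g(0.53177) = -0.00270
t₃ = 0.53177 − (-0.00270)·(0.53177 − 0.60000) / (-0.00270 − (-0.11719)) = 0.53177 − (0.00018)/(0.11449) = 0.53016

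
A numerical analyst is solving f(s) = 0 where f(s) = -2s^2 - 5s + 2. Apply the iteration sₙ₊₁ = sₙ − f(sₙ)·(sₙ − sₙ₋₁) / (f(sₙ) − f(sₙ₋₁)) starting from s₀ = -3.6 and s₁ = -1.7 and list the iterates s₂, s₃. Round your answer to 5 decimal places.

f(-3.6) = -5.9200000, f(-1.7) = 4.7200000
s₂ = -1.7000000 − 4.7200000·(-1.7000000 − (-3.6000000)) / (4.7200000 − (-5.9200000)) = -1.7000000 − (8.9680000)/(10.6400000) = -2.5428571
f(-2.5428571) = 1.7820408
s₃ = -2.5428571 − 1.7820408·(-2.5428571 − (-1.7000000)) / (1.7820408 − 4.7200000) = -2.5428571 − (-1.5020058)/(-2.9379592) = -3.0540984

-2.54286, -3.05410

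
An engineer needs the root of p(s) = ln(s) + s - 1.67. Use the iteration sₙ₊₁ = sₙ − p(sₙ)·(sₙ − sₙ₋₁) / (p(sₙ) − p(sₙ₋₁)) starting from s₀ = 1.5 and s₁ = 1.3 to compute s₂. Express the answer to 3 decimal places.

1.363

p(1.5) = 0.23547, p(1.3) = -0.10764
s₂ = 1.30000 − (-0.10764)·(1.30000 − 1.50000) / (-0.10764 − 0.23547) = 1.30000 − (0.02153)/(-0.34310) = 1.36274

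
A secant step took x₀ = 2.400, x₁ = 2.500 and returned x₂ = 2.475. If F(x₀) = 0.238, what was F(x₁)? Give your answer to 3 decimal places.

The secant line through (2.400, 0.238) and (2.500, F(x₁)) crosses zero at x₂ = 2.475.
So (2.400, 0.238), (2.500, F(x₁)), (2.475, 0) are collinear:
F(x₁) = 0.238 · (2.500 − 2.475) / (2.400 − 2.475) = 0.238 · (0.02500)/(-0.07500) = -0.07933

-0.079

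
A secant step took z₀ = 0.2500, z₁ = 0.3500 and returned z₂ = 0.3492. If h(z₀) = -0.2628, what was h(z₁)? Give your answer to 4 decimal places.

0.0021

The secant line through (0.2500, -0.2628) and (0.3500, h(z₁)) crosses zero at z₂ = 0.3492.
So (0.2500, -0.2628), (0.3500, h(z₁)), (0.3492, 0) are collinear:
h(z₁) = -0.2628 · (0.3500 − 0.3492) / (0.2500 − 0.3492) = -0.2628 · (0.000800)/(-0.099200) = 0.002119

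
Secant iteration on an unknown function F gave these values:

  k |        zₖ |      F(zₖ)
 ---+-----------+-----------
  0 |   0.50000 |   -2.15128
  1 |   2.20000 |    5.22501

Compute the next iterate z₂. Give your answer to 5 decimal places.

0.99580

z₂ = 2.20000 − 5.22501·(2.20000 − 0.50000) / (5.22501 − (-2.15128))
   = 2.20000 − (8.8825170)/(7.3762900) = 0.9958015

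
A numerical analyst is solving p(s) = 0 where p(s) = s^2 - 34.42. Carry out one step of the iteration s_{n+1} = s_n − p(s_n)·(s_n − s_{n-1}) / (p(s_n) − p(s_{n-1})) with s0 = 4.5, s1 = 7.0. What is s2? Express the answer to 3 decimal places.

5.732

p(4.5) = -14.17000, p(7.0) = 14.58000
s2 = 7.00000 − 14.58000·(7.00000 − 4.50000) / (14.58000 − (-14.17000)) = 7.00000 − (36.45000)/(28.75000) = 5.73217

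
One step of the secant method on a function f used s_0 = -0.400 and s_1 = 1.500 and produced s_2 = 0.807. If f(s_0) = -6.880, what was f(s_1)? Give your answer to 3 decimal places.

3.950

The secant line through (-0.400, -6.880) and (1.500, f(s_1)) crosses zero at s_2 = 0.807.
So (-0.400, -6.880), (1.500, f(s_1)), (0.807, 0) are collinear:
f(s_1) = -6.880 · (1.500 − 0.807) / (-0.400 − 0.807) = -6.880 · (0.69300)/(-1.20700) = 3.95016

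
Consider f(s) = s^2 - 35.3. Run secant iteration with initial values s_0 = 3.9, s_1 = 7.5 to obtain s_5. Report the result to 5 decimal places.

f(3.9) = -20.0900000, f(7.5) = 20.9500000
s_2 = 7.5000000 − 20.9500000·(7.5000000 − 3.9000000) / (20.9500000 − (-20.0900000)) = 7.5000000 − (75.4200000)/(41.0400000) = 5.6622807
f(5.6622807) = -3.2385773
s_3 = 5.6622807 − (-3.2385773)·(5.6622807 − 7.5000000) / (-3.2385773 − 20.9500000) = 5.6622807 − (5.9515959)/(-24.1885773) = 5.9083306
f(5.9083306) = -0.3916300
s_4 = 5.9083306 − (-0.3916300)·(5.9083306 − 5.6622807) / (-0.3916300 − (-3.2385773)) = 5.9083306 − (-0.0963605)/(2.8469472) = 5.9421775
f(5.9421775) = 0.0094737
s_5 = 5.9421775 − 0.0094737·(5.9421775 − 5.9083306) / (0.0094737 − (-0.3916300)) = 5.9421775 − (0.0003207)/(0.4011037) = 5.9413781

5.94138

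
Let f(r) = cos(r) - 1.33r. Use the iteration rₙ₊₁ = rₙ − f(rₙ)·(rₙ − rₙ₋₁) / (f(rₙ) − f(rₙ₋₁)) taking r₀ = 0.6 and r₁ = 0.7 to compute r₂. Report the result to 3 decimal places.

0.614

f(0.6) = 0.02734, f(0.7) = -0.16616
r₂ = 0.70000 − (-0.16616)·(0.70000 − 0.60000) / (-0.16616 − 0.02734) = 0.70000 − (-0.01662)/(-0.19349) = 0.61413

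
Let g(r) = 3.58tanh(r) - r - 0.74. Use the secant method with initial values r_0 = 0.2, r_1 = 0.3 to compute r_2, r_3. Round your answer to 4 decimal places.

g(0.2) = -0.233396, g(0.3) = 0.002899
r_2 = 0.300000 − 0.002899·(0.300000 − 0.200000) / (0.002899 − (-0.233396)) = 0.300000 − (0.000290)/(0.236296) = 0.298773
g(0.298773) = 0.000105
r_3 = 0.298773 − 0.000105·(0.298773 − 0.300000) / (0.000105 − 0.002899) = 0.298773 − (0.000000)/(-0.002794) = 0.298727

0.2988, 0.2987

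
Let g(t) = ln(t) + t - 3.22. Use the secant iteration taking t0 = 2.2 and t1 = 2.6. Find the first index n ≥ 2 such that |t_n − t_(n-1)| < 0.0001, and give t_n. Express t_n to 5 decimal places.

g(2.2) = -0.2315426, g(2.6) = 0.3355114
t2 = 2.6000000 − 0.3355114·(0.4000000)/(0.5670541) = 2.3633302;  |Δ| = 0.2366698
g(2.3633302) = 0.0034019
t3 = 2.3633302 − 0.0034019·(-0.2366698)/(-0.3321095) = 2.3609059;  |Δ| = 0.0024243
g(2.3609059) = -0.0000487
t4 = 2.3609059 − (-0.0000487)·(-0.0024243)/(-0.0034506) = 2.3609401;  |Δ| = 0.0000342
|t4 − t3| = 0.0000342 < 0.0001

n = 4, t_n = 2.36094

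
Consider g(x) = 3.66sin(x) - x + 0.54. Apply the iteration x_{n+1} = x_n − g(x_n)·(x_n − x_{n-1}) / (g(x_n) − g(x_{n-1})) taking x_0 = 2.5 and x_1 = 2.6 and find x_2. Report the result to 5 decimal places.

2.55708

g(2.5) = 0.2304080, g(2.6) = -0.1732650
x_2 = 2.6000000 − (-0.1732650)·(2.6000000 − 2.5000000) / (-0.1732650 − 0.2304080) = 2.6000000 − (-0.0173265)/(-0.4036730) = 2.5570779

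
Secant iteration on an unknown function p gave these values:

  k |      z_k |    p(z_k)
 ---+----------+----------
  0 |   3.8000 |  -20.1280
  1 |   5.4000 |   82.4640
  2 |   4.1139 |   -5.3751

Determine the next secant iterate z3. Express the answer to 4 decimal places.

4.1926

z3 = 4.1139 − (-5.3751)·(4.1139 − 5.4000) / (-5.3751 − 82.4640)
   = 4.1139 − (6.912916)/(-87.839100) = 4.192600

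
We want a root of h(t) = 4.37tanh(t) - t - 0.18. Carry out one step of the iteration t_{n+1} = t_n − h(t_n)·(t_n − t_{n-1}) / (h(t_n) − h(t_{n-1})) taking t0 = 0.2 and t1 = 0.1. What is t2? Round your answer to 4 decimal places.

h(0.2) = 0.482530, h(0.1) = 0.155549
t2 = 0.100000 − 0.155549·(0.100000 − 0.200000) / (0.155549 − 0.482530) = 0.100000 − (-0.015555)/(-0.326981) = 0.052429

0.0524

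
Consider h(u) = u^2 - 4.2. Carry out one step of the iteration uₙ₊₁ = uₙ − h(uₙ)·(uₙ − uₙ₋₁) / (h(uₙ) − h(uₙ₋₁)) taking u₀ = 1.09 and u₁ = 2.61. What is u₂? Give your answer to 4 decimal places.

1.9040

h(1.09) = -3.011900, h(2.61) = 2.612100
u₂ = 2.610000 − 2.612100·(2.610000 − 1.090000) / (2.612100 − (-3.011900)) = 2.610000 − (3.970392)/(5.624000) = 1.904027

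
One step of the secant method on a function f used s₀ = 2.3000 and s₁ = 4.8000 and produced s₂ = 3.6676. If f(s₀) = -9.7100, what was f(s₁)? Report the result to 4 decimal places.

The secant line through (2.3000, -9.7100) and (4.8000, f(s₁)) crosses zero at s₂ = 3.6676.
So (2.3000, -9.7100), (4.8000, f(s₁)), (3.6676, 0) are collinear:
f(s₁) = -9.7100 · (4.8000 − 3.6676) / (2.3000 − 3.6676) = -9.7100 · (1.132400)/(-1.367600) = 8.040073

8.0401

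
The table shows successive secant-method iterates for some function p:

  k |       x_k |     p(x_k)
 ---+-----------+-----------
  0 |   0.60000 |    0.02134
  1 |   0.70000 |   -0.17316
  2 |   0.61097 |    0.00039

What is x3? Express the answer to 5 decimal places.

x3 = 0.61097 − 0.00039·(0.61097 − 0.70000) / (0.00039 − (-0.17316))
   = 0.61097 − (-0.0000347)/(0.1735500) = 0.6111701

0.61117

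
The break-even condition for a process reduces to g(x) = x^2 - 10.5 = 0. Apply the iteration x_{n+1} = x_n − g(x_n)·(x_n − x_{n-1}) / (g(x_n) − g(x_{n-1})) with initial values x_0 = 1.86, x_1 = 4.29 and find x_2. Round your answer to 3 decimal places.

3.005

g(1.86) = -7.04040, g(4.29) = 7.90410
x_2 = 4.29000 − 7.90410·(4.29000 − 1.86000) / (7.90410 − (-7.04040)) = 4.29000 − (19.20696)/(14.94450) = 3.00478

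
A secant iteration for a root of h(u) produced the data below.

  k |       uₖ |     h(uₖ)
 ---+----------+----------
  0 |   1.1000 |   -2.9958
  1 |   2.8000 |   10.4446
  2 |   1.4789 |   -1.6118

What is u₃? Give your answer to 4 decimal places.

u₃ = 1.4789 − (-1.6118)·(1.4789 − 2.8000) / (-1.6118 − 10.4446)
   = 1.4789 − (2.129349)/(-12.056400) = 1.655516

1.6555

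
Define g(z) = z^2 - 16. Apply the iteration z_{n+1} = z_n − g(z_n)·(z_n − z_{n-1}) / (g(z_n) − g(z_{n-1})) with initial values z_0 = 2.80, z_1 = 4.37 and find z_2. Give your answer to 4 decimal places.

g(2.80) = -8.160000, g(4.37) = 3.096900
z_2 = 4.370000 − 3.096900·(4.370000 − 2.800000) / (3.096900 − (-8.160000)) = 4.370000 − (4.862133)/(11.256900) = 3.938075

3.9381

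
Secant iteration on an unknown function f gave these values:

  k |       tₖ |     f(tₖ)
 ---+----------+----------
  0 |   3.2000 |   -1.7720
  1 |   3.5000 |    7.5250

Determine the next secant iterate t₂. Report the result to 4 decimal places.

t₂ = 3.5000 − 7.5250·(3.5000 − 3.2000) / (7.5250 − (-1.7720))
   = 3.5000 − (2.257500)/(9.297000) = 3.257180

3.2572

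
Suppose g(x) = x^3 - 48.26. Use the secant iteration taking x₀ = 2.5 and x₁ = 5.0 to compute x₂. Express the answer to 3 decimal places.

3.246

g(2.5) = -32.63500, g(5.0) = 76.74000
x₂ = 5.00000 − 76.74000·(5.00000 − 2.50000) / (76.74000 − (-32.63500)) = 5.00000 − (191.85000)/(109.37500) = 3.24594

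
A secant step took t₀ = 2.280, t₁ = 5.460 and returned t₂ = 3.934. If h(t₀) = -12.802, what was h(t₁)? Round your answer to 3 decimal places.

The secant line through (2.280, -12.802) and (5.460, h(t₁)) crosses zero at t₂ = 3.934.
So (2.280, -12.802), (5.460, h(t₁)), (3.934, 0) are collinear:
h(t₁) = -12.802 · (5.460 − 3.934) / (2.280 − 3.934) = -12.802 · (1.52600)/(-1.65400) = 11.81128

11.811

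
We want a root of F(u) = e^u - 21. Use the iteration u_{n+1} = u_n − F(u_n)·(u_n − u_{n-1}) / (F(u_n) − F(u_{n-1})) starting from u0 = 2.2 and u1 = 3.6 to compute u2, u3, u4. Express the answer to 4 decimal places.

F(2.2) = -11.974987, F(3.6) = 15.598234
u2 = 3.600000 − 15.598234·(3.600000 − 2.200000) / (15.598234 − (-11.974987)) = 3.600000 − (21.837528)/(27.573221) = 2.808017
F(2.808017) = -4.422990
u3 = 2.808017 − (-4.422990)·(2.808017 − 3.600000) / (-4.422990 − 15.598234) = 2.808017 − (3.502934)/(-20.021225) = 2.982978
F(2.982978) = -1.253469
u4 = 2.982978 − (-1.253469)·(2.982978 − 2.808017) / (-1.253469 − (-4.422990)) = 2.982978 − (-0.219308)/(3.169521) = 3.052171

2.8080, 2.9830, 3.0522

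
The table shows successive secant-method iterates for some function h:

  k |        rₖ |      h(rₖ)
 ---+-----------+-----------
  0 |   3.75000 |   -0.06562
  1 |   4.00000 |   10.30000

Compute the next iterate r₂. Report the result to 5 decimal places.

r₂ = 4.00000 − 10.30000·(4.00000 − 3.75000) / (10.30000 − (-0.06562))
   = 4.00000 − (2.5750000)/(10.3656200) = 3.7515826

3.75158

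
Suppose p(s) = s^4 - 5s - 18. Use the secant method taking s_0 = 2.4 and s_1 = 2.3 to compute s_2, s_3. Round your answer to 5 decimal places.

2.33230, 2.33391

p(2.4) = 3.1776000, p(2.3) = -1.5159000
s_2 = 2.3000000 − (-1.5159000)·(2.3000000 − 2.4000000) / (-1.5159000 − 3.1776000) = 2.3000000 − (0.1515900)/(-4.6935000) = 2.3322979
p(2.3322979) = -0.0720964
s_3 = 2.3322979 − (-0.0720964)·(2.3322979 − 2.3000000) / (-0.0720964 − (-1.5159000)) = 2.3322979 − (-0.0023286)/(1.4438036) = 2.3339107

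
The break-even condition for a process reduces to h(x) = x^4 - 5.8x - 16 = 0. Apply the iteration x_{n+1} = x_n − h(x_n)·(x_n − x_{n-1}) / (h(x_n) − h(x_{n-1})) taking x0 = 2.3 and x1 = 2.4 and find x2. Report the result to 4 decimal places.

h(2.3) = -1.355900, h(2.4) = 3.257600
x2 = 2.400000 − 3.257600·(2.400000 − 2.300000) / (3.257600 − (-1.355900)) = 2.400000 − (0.325760)/(4.613500) = 2.329390

2.3294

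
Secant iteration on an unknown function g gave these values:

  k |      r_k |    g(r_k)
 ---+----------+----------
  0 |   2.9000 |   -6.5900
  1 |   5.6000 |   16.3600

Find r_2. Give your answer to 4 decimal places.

r_2 = 5.6000 − 16.3600·(5.6000 − 2.9000) / (16.3600 − (-6.5900))
   = 5.6000 − (44.172000)/(22.950000) = 3.675294

3.6753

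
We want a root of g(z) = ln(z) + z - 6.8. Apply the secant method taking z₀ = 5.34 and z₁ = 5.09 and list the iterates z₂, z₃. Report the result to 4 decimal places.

5.1594, 5.1592

g(5.34) = 0.215226, g(5.09) = -0.082722
z₂ = 5.090000 − (-0.082722)·(5.090000 − 5.340000) / (-0.082722 − 0.215226) = 5.090000 − (0.020681)/(-0.297948) = 5.159410
g(5.159410) = 0.000232
z₃ = 5.159410 − 0.000232·(5.159410 − 5.090000) / (0.000232 − (-0.082722)) = 5.159410 − (0.000016)/(0.082954) = 5.159216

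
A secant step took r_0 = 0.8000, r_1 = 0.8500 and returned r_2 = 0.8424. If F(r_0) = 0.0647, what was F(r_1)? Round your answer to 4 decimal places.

The secant line through (0.8000, 0.0647) and (0.8500, F(r_1)) crosses zero at r_2 = 0.8424.
So (0.8000, 0.0647), (0.8500, F(r_1)), (0.8424, 0) are collinear:
F(r_1) = 0.0647 · (0.8500 − 0.8424) / (0.8000 − 0.8424) = 0.0647 · (0.007600)/(-0.042400) = -0.011597

-0.0116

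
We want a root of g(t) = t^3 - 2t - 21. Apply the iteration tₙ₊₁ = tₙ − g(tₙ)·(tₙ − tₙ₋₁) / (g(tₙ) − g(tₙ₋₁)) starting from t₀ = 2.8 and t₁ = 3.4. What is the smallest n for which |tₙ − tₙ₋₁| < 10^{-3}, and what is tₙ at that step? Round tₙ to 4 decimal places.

g(2.8) = -4.648000, g(3.4) = 11.504000
t₂ = 3.400000 − 11.504000·(0.600000)/(16.152000) = 2.972660;  |Δ| = 0.427340
g(2.972660) = -0.676800
t₃ = 2.972660 − (-0.676800)·(-0.427340)/(-12.180800) = 2.996404;  |Δ| = 0.023744
g(2.996404) = -0.089784
t₄ = 2.996404 − (-0.089784)·(0.023744)/(0.587015) = 3.000036;  |Δ| = 0.003632
g(3.000036) = 0.000892
t₅ = 3.000036 − 0.000892·(0.003632)/(0.090676) = 3.000000;  |Δ| = 0.000036
|t₅ − t₄| = 0.000036 < 10^{-3}

n = 5, tₙ = 3.0000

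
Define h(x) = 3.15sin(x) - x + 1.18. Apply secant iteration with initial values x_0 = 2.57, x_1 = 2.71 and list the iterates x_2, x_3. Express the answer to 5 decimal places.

h(2.57) = 0.3140625, h(2.71) = -0.2122985
x_2 = 2.7100000 − (-0.2122985)·(2.7100000 − 2.5700000) / (-0.2122985 − 0.3140625) = 2.7100000 − (-0.0297218)/(-0.5263610) = 2.6535335
h(2.6535335) = 0.0035412
x_3 = 2.6535335 − 0.0035412·(2.6535335 − 2.7100000) / (0.0035412 − (-0.2122985)) = 2.6535335 − (-0.0002000)/(0.2158396) = 2.6544599

2.65353, 2.65446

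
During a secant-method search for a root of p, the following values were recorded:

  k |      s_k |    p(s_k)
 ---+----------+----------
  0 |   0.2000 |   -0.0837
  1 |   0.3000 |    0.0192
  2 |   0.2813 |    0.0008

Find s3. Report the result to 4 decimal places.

0.2805

s3 = 0.2813 − 0.0008·(0.2813 − 0.3000) / (0.0008 − 0.0192)
   = 0.2813 − (-0.000015)/(-0.018400) = 0.280487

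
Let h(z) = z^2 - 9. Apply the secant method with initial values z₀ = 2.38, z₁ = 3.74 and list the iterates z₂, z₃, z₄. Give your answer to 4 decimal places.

2.9250, 2.9917, 3.0001

h(2.38) = -3.335600, h(3.74) = 4.987600
z₂ = 3.740000 − 4.987600·(3.740000 − 2.380000) / (4.987600 − (-3.335600)) = 3.740000 − (6.783136)/(8.323200) = 2.925033
h(2.925033) = -0.444184
z₃ = 2.925033 − (-0.444184)·(2.925033 − 3.740000) / (-0.444184 − 4.987600) = 2.925033 − (0.361995)/(-5.431784) = 2.991677
h(2.991677) = -0.049871
z₄ = 2.991677 − (-0.049871)·(2.991677 − 2.925033) / (-0.049871 − (-0.444184)) = 2.991677 − (-0.003324)/(0.394313) = 3.000105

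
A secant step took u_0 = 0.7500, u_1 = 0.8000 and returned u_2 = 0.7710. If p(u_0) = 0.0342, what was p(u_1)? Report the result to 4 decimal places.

The secant line through (0.7500, 0.0342) and (0.8000, p(u_1)) crosses zero at u_2 = 0.7710.
So (0.7500, 0.0342), (0.8000, p(u_1)), (0.7710, 0) are collinear:
p(u_1) = 0.0342 · (0.8000 − 0.7710) / (0.7500 − 0.7710) = 0.0342 · (0.029000)/(-0.021000) = -0.047229

-0.0472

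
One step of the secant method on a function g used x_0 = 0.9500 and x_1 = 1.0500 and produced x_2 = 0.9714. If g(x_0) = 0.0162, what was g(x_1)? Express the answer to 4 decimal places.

-0.0595

The secant line through (0.9500, 0.0162) and (1.0500, g(x_1)) crosses zero at x_2 = 0.9714.
So (0.9500, 0.0162), (1.0500, g(x_1)), (0.9714, 0) are collinear:
g(x_1) = 0.0162 · (1.0500 − 0.9714) / (0.9500 − 0.9714) = 0.0162 · (0.078600)/(-0.021400) = -0.059501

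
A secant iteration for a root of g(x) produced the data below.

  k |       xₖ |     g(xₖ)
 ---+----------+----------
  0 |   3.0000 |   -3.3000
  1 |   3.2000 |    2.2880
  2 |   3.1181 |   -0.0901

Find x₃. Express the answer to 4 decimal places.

x₃ = 3.1181 − (-0.0901)·(3.1181 − 3.2000) / (-0.0901 − 2.2880)
   = 3.1181 − (0.007379)/(-2.378100) = 3.121203

3.1212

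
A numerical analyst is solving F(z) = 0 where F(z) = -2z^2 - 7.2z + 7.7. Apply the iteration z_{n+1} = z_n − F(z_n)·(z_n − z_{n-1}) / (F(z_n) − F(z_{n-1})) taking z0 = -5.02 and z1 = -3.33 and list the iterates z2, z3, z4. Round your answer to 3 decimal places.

F(-5.02) = -6.55680, F(-3.33) = 9.49820
z2 = -3.33000 − 9.49820·(-3.33000 − (-5.02000)) / (9.49820 − (-6.55680)) = -3.33000 − (16.05196)/(16.05500) = -4.32981
F(-4.32981) = 1.38012
z3 = -4.32981 − 1.38012·(-4.32981 − (-3.33000)) / (1.38012 − 9.49820) = -4.32981 − (-1.37986)/(-8.11808) = -4.49978
F(-4.49978) = -0.39766
z4 = -4.49978 − (-0.39766)·(-4.49978 − (-4.32981)) / (-0.39766 − 1.38012) = -4.49978 − (0.06759)/(-1.77778) = -4.46176

-4.330, -4.500, -4.462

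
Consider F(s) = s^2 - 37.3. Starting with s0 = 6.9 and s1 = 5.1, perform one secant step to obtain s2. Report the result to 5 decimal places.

6.04083

F(6.9) = 10.3100000, F(5.1) = -11.2900000
s2 = 5.1000000 − (-11.2900000)·(5.1000000 − 6.9000000) / (-11.2900000 − 10.3100000) = 5.1000000 − (20.3220000)/(-21.6000000) = 6.0408333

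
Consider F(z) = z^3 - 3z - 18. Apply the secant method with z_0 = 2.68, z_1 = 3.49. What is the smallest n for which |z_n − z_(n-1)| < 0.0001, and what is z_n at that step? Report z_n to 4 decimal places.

F(2.68) = -6.791168, F(3.49) = 14.038549
z_2 = 3.490000 − 14.038549·(0.810000)/(20.829717) = 2.944086;  |Δ| = 0.545914
F(2.944086) = -1.313963
z_3 = 2.944086 − (-1.313963)·(-0.545914)/(-15.352512) = 2.990809;  |Δ| = 0.046723
F(2.990809) = -0.219822
z_4 = 2.990809 − (-0.219822)·(0.046723)/(1.094141) = 3.000196;  |Δ| = 0.009387
F(3.000196) = 0.004706
z_5 = 3.000196 − 0.004706·(0.009387)/(0.224528) = 2.999999;  |Δ| = 0.000197
F(2.999999) = -0.000016
z_6 = 2.999999 − (-0.000016)·(-0.000197)/(-0.004722) = 3.000000;  |Δ| = 0.000001
|z_6 − z_5| = 0.000001 < 0.0001

n = 6, z_n = 3.0000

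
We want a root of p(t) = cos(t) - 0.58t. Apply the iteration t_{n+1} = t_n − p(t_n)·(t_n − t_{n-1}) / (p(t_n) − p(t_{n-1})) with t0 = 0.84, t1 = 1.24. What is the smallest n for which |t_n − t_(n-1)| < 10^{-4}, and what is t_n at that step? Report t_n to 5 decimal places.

p(0.84) = 0.1802628, p(1.24) = -0.3944037
t2 = 1.2400000 − (-0.3944037)·(0.4000000)/(-0.5746665) = 0.9654730;  |Δ| = 0.2745270
p(0.9654730) = 0.0090537
t3 = 0.9654730 − 0.0090537·(-0.2745270)/(0.4034574) = 0.9716334;  |Δ| = 0.0061604
p(0.9716334) = 0.0004040
t4 = 0.9716334 − 0.0004040·(0.0061604)/(-0.0086497) = 0.9719212;  |Δ| = 0.0002877
p(0.9719212) = -0.0000005
t5 = 0.9719212 − (-0.0000005)·(0.0002877)/(-0.0004045) = 0.9719208;  |Δ| = 0.0000004
|t5 − t4| = 0.0000004 < 10^{-4}

n = 5, t_n = 0.97192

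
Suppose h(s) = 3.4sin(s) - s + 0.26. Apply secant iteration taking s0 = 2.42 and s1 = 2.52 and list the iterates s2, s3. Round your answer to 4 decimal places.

2.4435, 2.4440

h(2.42) = 0.085976, h(2.52) = -0.280076
s2 = 2.520000 − (-0.280076)·(2.520000 − 2.420000) / (-0.280076 − 0.085976) = 2.520000 − (-0.028008)/(-0.366052) = 2.443487
h(2.443487) = 0.001922
s3 = 2.443487 − 0.001922·(2.443487 − 2.520000) / (0.001922 − (-0.280076)) = 2.443487 − (-0.000147)/(0.281997) = 2.444009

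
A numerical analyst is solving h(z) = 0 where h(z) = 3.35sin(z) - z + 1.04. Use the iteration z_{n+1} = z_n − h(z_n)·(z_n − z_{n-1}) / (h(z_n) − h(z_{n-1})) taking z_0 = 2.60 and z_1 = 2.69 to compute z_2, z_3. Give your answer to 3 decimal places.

h(2.60) = 0.16693, h(2.69) = -0.18806
z_2 = 2.69000 − (-0.18806)·(2.69000 − 2.60000) / (-0.18806 − 0.16693) = 2.69000 − (-0.01693)/(-0.35499) = 2.64232
h(2.64232) = 0.00161
z_3 = 2.64232 − 0.00161·(2.64232 − 2.69000) / (0.00161 − (-0.18806)) = 2.64232 − (-0.00008)/(0.18968) = 2.64273

2.642, 2.643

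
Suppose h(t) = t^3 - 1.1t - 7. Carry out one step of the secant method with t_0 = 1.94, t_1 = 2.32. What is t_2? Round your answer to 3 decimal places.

h(1.94) = -1.83262, h(2.32) = 2.93517
t_2 = 2.32000 − 2.93517·(2.32000 − 1.94000) / (2.93517 − (-1.83262)) = 2.32000 − (1.11536)/(4.76778) = 2.08606

2.086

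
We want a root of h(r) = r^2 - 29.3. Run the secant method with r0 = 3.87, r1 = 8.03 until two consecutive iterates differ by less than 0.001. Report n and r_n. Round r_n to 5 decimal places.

h(3.87) = -14.3231000, h(8.03) = 35.1809000
r2 = 8.0300000 − 35.1809000·(4.1600000)/(49.5040000) = 5.0736218;  |Δ| = 2.9563782
h(5.0736218) = -3.5583613
r3 = 5.0736218 − (-3.5583613)·(-2.9563782)/(-38.7392613) = 5.3451774;  |Δ| = 0.2715556
h(5.3451774) = -0.7290785
r4 = 5.3451774 − (-0.7290785)·(0.2715556)/(2.8292828) = 5.4151546;  |Δ| = 0.0699772
h(5.4151546) = 0.0238995
r5 = 5.4151546 − 0.0238995·(0.0699772)/(0.7529780) = 5.4129335;  |Δ| = 0.0022211
h(5.4129335) = -0.0001505
r6 = 5.4129335 − (-0.0001505)·(-0.0022211)/(-0.0240500) = 5.4129474;  |Δ| = 0.0000139
|r6 − r5| = 0.0000139 < 0.001

n = 6, r_n = 5.41295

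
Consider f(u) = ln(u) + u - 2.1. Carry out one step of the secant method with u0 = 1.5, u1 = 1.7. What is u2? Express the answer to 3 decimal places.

1.620

f(1.5) = -0.19453, f(1.7) = 0.13063
u2 = 1.70000 − 0.13063·(1.70000 − 1.50000) / (0.13063 − (-0.19453)) = 1.70000 − (0.02613)/(0.32516) = 1.61965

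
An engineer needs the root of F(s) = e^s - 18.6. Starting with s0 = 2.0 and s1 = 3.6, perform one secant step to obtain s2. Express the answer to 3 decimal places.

2.614

F(2.0) = -11.21094, F(3.6) = 17.99823
s2 = 3.60000 − 17.99823·(3.60000 − 2.00000) / (17.99823 − (-11.21094)) = 3.60000 − (28.79718)/(29.20918) = 2.61411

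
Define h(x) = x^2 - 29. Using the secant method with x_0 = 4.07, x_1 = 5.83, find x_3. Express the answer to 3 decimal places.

5.383

h(4.07) = -12.43510, h(5.83) = 4.98890
x_2 = 5.83000 − 4.98890·(5.83000 − 4.07000) / (4.98890 − (-12.43510)) = 5.83000 − (8.78046)/(17.42400) = 5.32607
h(5.32607) = -0.63297
x_3 = 5.32607 − (-0.63297)·(5.32607 − 5.83000) / (-0.63297 − 4.98890) = 5.32607 − (0.31897)/(-5.62187) = 5.38281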